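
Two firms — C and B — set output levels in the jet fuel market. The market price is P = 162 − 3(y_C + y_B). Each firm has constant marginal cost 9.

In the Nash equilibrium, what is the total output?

Firm C's profit: π = y_C(162 − 3(y_C + y_B)) − 9y_C.
∂π/∂y_C = 153 − 6y_C − 3y_B = 0, so y_C = 25.5 − 0.5y_B.
By symmetry y_B = y_C; substituting into the reaction function, 1.5y_C = 25.5 and y_C = 17.
Total output: 17 + 17 = 34.

34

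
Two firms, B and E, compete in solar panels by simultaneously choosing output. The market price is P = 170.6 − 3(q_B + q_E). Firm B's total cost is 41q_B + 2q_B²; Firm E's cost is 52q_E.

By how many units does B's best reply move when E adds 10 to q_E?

Firm B's profit: π = q_B(170.6 − 3(q_B + q_E)) − 41q_B − 2q_B².
∂π/∂q_B = 129.6 − 10q_B − 3q_E = 0, so q_B = 12.96 − 0.3q_E.
The reaction-function slope is −0.3, so a 10-unit rise in q_E moves q_B by −0.3 × 10 = −3. B's best response falls — the actions are strategic substitutes.

-3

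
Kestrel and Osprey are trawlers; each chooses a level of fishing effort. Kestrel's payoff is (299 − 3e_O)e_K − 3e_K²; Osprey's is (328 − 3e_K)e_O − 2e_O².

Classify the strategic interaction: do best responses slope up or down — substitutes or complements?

Expanding Kestrel's payoff: 299e_K − 3e_Oe_K − 3e_K².
∂π/∂e_K = 299 − 3e_O − 6e_K = 0, so e_K = 299/6 − 0.5e_O.
The best-response slope de_K/de_O = −0.5 < 0: the reaction function is downward-sloping, so the choices are strategic substitutes.

strategic substitutes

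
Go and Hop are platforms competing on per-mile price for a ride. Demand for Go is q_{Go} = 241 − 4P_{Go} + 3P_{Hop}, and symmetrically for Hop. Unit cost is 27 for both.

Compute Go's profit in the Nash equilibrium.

7327.36

Go's profit: π = (P_{Go} − 27)(241 − 4P_{Go} + 3P_{Hop}).
∂π/∂P_{Go} = 349 − 8P_{Go} + 3P_{Hop} = 0 ⇒ P_{Go} = 43.625 + 0.375P_{Hop}.
The game is symmetric, so in equilibrium P_{Hop} = P_{Go}: the reaction function gives 0.625P_{Go} = 43.625, hence P_{Go} = 69.8.
q_{Go} = 241 − 4·69.8 + 3·69.8 = 171.2.
Profit = (69.8 − 27)·171.2 = 7327.36.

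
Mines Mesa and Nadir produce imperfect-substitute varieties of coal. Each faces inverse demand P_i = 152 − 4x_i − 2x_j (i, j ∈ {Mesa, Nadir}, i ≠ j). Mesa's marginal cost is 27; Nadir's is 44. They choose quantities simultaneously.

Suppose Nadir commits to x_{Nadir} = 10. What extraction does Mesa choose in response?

Mine Mesa's profit: π = x_{Mesa}(152 − 4x_{Mesa} − 2x_{Nadir}) − 27x_{Mesa}.
∂π/∂x_{Mesa} = 125 − 8x_{Mesa} − 2x_{Nadir} = 0 ⇒ x_{Mesa} = 15.625 − 0.25x_{Nadir}.
At x_{Nadir} = 10: x_{Mesa} = 15.625 − 0.25·10 = 13.125.

13.125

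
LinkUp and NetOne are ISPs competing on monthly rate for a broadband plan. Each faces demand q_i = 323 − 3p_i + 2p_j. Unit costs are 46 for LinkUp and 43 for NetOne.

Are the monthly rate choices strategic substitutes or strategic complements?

LinkUp's profit: π = (p_{LinkUp} − 46)(323 − 3p_{LinkUp} + 2p_{NetOne}).
∂π/∂p_{LinkUp} = 461 − 6p_{LinkUp} + 2p_{NetOne} = 0 ⇒ p_{LinkUp} = 461/6 + (1/3)p_{NetOne}.
The best-response slope dp_{LinkUp}/dp_{NetOne} = 1/3 > 0: the reaction function is upward-sloping, so the choices are strategic complements.

strategic complements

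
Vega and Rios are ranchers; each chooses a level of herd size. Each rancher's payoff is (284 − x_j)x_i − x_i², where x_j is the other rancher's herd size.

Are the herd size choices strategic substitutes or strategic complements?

Vega's payoff is (284 − x_R)x_V − x_V².
∂π/∂x_V = 284 − x_R − 2x_V = 0, so x_V = 142 − 0.5x_R.
The best-response slope dx_V/dx_R = −0.5 < 0: the reaction function is downward-sloping, so the choices are strategic substitutes.

strategic substitutes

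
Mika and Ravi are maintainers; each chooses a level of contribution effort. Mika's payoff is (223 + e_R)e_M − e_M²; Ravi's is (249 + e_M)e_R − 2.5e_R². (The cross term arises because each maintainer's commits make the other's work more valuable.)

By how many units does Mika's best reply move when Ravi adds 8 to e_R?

4

Expanding Mika's payoff: 223e_M + e_Re_M − e_M².
∂π/∂e_M = 223 + e_R − 2e_M = 0, so e_M = 111.5 + 0.5e_R.
The reaction-function slope is 0.5, so an 8-unit rise in e_R moves e_M by 0.5 × 8 = 4. Mika's best response rises — the actions are strategic complements.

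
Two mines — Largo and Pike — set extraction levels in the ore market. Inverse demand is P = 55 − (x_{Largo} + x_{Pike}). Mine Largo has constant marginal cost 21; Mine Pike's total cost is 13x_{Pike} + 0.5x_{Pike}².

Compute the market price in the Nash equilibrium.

Mine Largo's profit: π = x_{Largo}(55 − (x_{Largo} + x_{Pike})) − 21x_{Largo}.
∂π/∂x_{Largo} = 34 − 2x_{Largo} − x_{Pike} = 0, so x_{Largo} = 17 − 0.5x_{Pike}.
For Pike: ∂π/∂x_{Pike} = 42 − 3x_{Pike} − x_{Largo} = 0 ⇒ x_{Pike} = 14 − (1/3)x_{Largo}.
Solving the two reaction functions simultaneously: (1 − (−0.5)(−1/3))x_{Largo} = 17 − 0.5·14, so (5/6)x_{Largo} = 10 and x_{Largo} = 12.
Then x_{Pike} = 14 − (1/3)·12 = 10.
Equilibrium price: P = 55 − 22 = 33.

33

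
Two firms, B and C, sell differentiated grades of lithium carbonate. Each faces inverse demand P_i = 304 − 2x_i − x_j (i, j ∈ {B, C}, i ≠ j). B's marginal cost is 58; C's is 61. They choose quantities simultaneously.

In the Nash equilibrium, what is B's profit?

Firm B's profit: π = x_B(304 − 2x_B − x_C) − 58x_B.
∂π/∂x_B = 246 − 4x_B − x_C = 0 ⇒ x_B = 61.5 − 0.25x_C.
Similarly x_C = 60.75 − 0.25x_B.
Substituting the second reaction function into the first: x_B = 61.5 − 0.25(60.75 − 0.25x_B), which gives 0.9375x_B = 46.3125 ⇒ x_B = 49.4.
Then x_C = 60.75 − 0.25·49.4 = 48.4.
P_B = 304 − 2·49.4 − 48.4 = 156.8.
Profit = (156.8 − 58)·49.4 = 4880.72.

4880.72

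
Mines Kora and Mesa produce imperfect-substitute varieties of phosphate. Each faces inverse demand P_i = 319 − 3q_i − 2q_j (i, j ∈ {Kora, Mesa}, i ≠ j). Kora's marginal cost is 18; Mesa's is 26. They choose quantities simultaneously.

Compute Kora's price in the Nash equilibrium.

132.375

Mine Kora's profit: π = q_{Kora}(319 − 3q_{Kora} − 2q_{Mesa}) − 18q_{Kora}.
∂π/∂q_{Kora} = 301 − 6q_{Kora} − 2q_{Mesa} = 0 ⇒ q_{Kora} = 301/6 − (1/3)q_{Mesa}.
Similarly q_{Mesa} = 293/6 − (1/3)q_{Kora}.
Substituting the second reaction function into the first: q_{Kora} = 301/6 − (1/3)(293/6 − (1/3)q_{Kora}), which gives (8/9)q_{Kora} = 305/9 ⇒ q_{Kora} = 38.125.
Then q_{Mesa} = 293/6 − (1/3)·38.125 = 36.125.
P_{Kora} = 319 − 3·38.125 − 2·36.125 = 132.375.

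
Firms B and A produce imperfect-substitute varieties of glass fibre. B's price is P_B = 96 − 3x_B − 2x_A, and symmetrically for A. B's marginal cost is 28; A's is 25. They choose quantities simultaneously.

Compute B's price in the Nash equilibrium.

52.9375

Firm B's profit: π = x_B(96 − 3x_B − 2x_A) − 28x_B.
∂π/∂x_B = 68 − 6x_B − 2x_A = 0 ⇒ x_B = 34/3 − (1/3)x_A.
Similarly x_A = 71/6 − (1/3)x_B.
Solving the two reaction functions simultaneously: (1 − (−1/3)(−1/3))x_B = 34/3 − (1/3)·(71/6), so (8/9)x_B = 133/18 and x_B = 8.3125.
Then x_A = 71/6 − (1/3)·8.3125 = 9.0625.
P_B = 96 − 3·8.3125 − 2·9.0625 = 52.9375.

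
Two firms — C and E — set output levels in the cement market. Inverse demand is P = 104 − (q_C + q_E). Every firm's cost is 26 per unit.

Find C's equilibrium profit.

676

Firm C's profit: π = q_C(104 − (q_C + q_E)) − 26q_C.
∂π/∂q_C = 78 − 2q_C − q_E = 0, so q_C = 39 − 0.5q_E.
By symmetry q_E = q_C; substituting into the reaction function, 1.5q_C = 39 and q_C = 26.
Price P = 104 − 52 = 52.
C's profit: (52 − 26)·26 = 676.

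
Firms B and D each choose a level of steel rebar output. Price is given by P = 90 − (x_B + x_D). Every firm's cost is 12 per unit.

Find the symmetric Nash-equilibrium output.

Firm B's profit: π = x_B(90 − (x_B + x_D)) − 12x_B.
∂π/∂x_B = 78 − 2x_B − x_D = 0, so x_B = 39 − 0.5x_D.
By symmetry x_D = x_B; substituting into the reaction function, 1.5x_B = 39 and x_B = 26.

26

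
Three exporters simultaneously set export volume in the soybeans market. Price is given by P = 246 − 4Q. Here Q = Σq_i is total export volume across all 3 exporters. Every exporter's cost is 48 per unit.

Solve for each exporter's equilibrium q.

A representative exporter's profit is π_i = q_i(246 − 4Q) − 48q_i, with Q = q_i + Σ_{j≠i} q_j.
First-order condition: 198 − 8q_i − 4Σ_{j≠i} q_j = 0.
In a symmetric equilibrium every exporter chooses the same q, so Σ_{j≠i} q_j = 2q. The condition becomes 198 − 16q = 0, giving q = 198/16 = 12.375.

12.375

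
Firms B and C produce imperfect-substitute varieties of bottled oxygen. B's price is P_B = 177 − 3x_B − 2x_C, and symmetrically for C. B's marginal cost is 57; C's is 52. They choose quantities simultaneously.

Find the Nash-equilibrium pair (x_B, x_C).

14.6875, 15.9375

Firm B's profit: π = x_B(177 − 3x_B − 2x_C) − 57x_B.
∂π/∂x_B = 120 − 6x_B − 2x_C = 0 ⇒ x_B = 20 − (1/3)x_C.
Similarly x_C = 125/6 − (1/3)x_B.
Substituting the second reaction function into the first: x_B = 20 − (1/3)(125/6 − (1/3)x_B), which gives (8/9)x_B = 235/18 ⇒ x_B = 14.6875.
Then x_C = 125/6 − (1/3)·14.6875 = 15.9375.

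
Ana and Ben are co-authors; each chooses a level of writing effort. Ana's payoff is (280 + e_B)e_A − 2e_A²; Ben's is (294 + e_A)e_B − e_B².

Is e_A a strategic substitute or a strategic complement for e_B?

strategic complements

Expanding Ana's payoff: 280e_A + e_Be_A − 2e_A².
∂π/∂e_A = 280 + e_B − 4e_A = 0, so e_A = 70 + 0.25e_B.
The best-response slope de_A/de_B = 0.25 > 0: the reaction function is upward-sloping, so the choices are strategic complements.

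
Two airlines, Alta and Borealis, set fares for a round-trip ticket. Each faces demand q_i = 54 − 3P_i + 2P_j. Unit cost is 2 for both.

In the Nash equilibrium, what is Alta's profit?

Alta's profit: π = (P_{Alta} − 2)(54 − 3P_{Alta} + 2P_{Borealis}).
∂π/∂P_{Alta} = 60 − 6P_{Alta} + 2P_{Borealis} = 0 ⇒ P_{Alta} = 10 + (1/3)P_{Borealis}.
The game is symmetric, so in equilibrium P_{Borealis} = P_{Alta}: the reaction function gives (2/3)P_{Alta} = 10, hence P_{Alta} = 15.
q_{Alta} = 54 − 3·15 + 2·15 = 39.
Profit = (15 − 2)·39 = 507.

507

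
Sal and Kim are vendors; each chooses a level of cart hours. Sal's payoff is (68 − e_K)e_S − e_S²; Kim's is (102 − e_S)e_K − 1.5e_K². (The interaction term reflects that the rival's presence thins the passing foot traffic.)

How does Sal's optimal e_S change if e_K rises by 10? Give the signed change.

Expanding Sal's payoff: 68e_S − e_Ke_S − e_S².
∂π/∂e_S = 68 − e_K − 2e_S = 0, so e_S = 34 − 0.5e_K.
The reaction-function slope is −0.5, so a 10-unit rise in e_K moves e_S by −0.5 × 10 = −5. Sal's best response falls — the actions are strategic substitutes.

-5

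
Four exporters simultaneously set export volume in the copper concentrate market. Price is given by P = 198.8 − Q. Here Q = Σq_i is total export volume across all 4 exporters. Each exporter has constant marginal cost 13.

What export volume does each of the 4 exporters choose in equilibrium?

A representative exporter's profit is π_i = q_i(198.8 − Q) − 13q_i, with Q = q_i + Σ_{j≠i} q_j.
First-order condition: 185.8 − 2q_i − Σ_{j≠i} q_j = 0.
Imposing symmetry (q_j = q for all j) turns Σ_{j≠i} q_j into 3q, so 185.8 = 5q and q = 37.16.

37.16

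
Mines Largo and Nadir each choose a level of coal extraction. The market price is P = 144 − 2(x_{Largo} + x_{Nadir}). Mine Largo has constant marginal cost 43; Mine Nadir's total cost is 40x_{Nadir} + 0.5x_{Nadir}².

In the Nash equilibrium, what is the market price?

80.125

Mine Largo's profit: π = x_{Largo}(144 − 2(x_{Largo} + x_{Nadir})) − 43x_{Largo}.
∂π/∂x_{Largo} = 101 − 4x_{Largo} − 2x_{Nadir} = 0, so x_{Largo} = 25.25 − 0.5x_{Nadir}.
For Nadir: ∂π/∂x_{Nadir} = 104 − 5x_{Nadir} − 2x_{Largo} = 0 ⇒ x_{Nadir} = 20.8 − 0.4x_{Largo}.
Solving the two reaction functions simultaneously: (1 − (−0.5)(−0.4))x_{Largo} = 25.25 − 0.5·20.8, so 0.8x_{Largo} = 14.85 and x_{Largo} = 18.5625.
Then x_{Nadir} = 20.8 − 0.4·18.5625 = 13.375.
Equilibrium price: P = 144 − 2·31.9375 = 80.125.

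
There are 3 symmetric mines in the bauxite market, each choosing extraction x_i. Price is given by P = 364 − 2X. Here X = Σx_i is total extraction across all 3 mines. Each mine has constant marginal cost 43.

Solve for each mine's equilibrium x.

40.125

A representative mine's profit is π_i = x_i(364 − 2X) − 43x_i, with X = x_i + Σ_{j≠i} x_j.
First-order condition: 321 − 4x_i − 2Σ_{j≠i} x_j = 0.
With identical mines, set every x_j = x: then 321 − 4x − 4x = 0, i.e. x = 321/8 = 40.125.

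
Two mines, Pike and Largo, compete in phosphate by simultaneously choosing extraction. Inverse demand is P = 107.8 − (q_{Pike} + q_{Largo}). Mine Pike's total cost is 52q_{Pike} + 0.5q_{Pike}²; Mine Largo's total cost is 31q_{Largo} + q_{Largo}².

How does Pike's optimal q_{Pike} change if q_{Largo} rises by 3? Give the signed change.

-1

Mine Pike's profit: π = q_{Pike}(107.8 − (q_{Pike} + q_{Largo})) − 52q_{Pike} − 0.5q_{Pike}².
∂π/∂q_{Pike} = 55.8 − 3q_{Pike} − q_{Largo} = 0, so q_{Pike} = 18.6 − (1/3)q_{Largo}.
The reaction-function slope is −1/3, so a 3-unit rise in q_{Largo} moves q_{Pike} by −1/3 × 3 = −1. Pike's best response falls — the actions are strategic substitutes.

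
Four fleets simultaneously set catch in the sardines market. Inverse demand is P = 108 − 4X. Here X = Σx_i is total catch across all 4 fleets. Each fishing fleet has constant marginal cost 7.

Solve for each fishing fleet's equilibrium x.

5.05

A representative fishing fleet's profit is π_i = x_i(108 − 4X) − 7x_i, with X = x_i + Σ_{j≠i} x_j.
First-order condition: 101 − 8x_i − 4Σ_{j≠i} x_j = 0.
Imposing symmetry (x_j = x for all j) turns Σ_{j≠i} x_j into 3x, so 101 = 20x and x = 5.05.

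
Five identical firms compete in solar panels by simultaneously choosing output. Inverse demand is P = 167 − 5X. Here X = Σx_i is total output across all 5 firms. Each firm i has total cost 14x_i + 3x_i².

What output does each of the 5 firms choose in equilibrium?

A representative firm's profit is π_i = x_i(167 − 5X) − 14x_i − 3x_i², with X = x_i + Σ_{j≠i} x_j.
First-order condition: 153 − 16x_i − 5Σ_{j≠i} x_j = 0.
With identical firms, set every x_j = x: then 153 − 16x − 20x = 0, i.e. x = 153/36 = 4.25.

4.25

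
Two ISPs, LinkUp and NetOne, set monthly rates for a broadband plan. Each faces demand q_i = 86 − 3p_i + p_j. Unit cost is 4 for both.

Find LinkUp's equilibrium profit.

LinkUp's profit: π = (p_{LinkUp} − 4)(86 − 3p_{LinkUp} + p_{NetOne}).
∂π/∂p_{LinkUp} = 98 − 6p_{LinkUp} + p_{NetOne} = 0 ⇒ p_{LinkUp} = 49/3 + (1/6)p_{NetOne}.
The game is symmetric, so in equilibrium p_{NetOne} = p_{LinkUp}: the reaction function gives (5/6)p_{LinkUp} = 49/3, hence p_{LinkUp} = 19.6.
q_{LinkUp} = 86 − 3·19.6 + 19.6 = 46.8.
Profit = (19.6 − 4)·46.8 = 730.08.

730.08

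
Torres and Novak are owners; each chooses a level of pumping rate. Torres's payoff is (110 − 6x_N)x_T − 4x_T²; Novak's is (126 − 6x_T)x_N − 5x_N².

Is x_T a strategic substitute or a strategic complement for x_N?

Expanding Torres's payoff: 110x_T − 6x_Nx_T − 4x_T².
∂π/∂x_T = 110 − 6x_N − 8x_T = 0, so x_T = 13.75 − 0.75x_N.
The best-response slope dx_T/dx_N = −0.75 < 0: the reaction function is downward-sloping, so the choices are strategic substitutes.

strategic substitutes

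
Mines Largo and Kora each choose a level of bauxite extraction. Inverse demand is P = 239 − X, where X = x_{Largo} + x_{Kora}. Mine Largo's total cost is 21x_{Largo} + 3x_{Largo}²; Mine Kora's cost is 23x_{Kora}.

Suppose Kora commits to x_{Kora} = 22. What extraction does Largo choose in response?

Mine Largo's profit: π = x_{Largo}(239 − (x_{Largo} + x_{Kora})) − 21x_{Largo} − 3x_{Largo}².
∂π/∂x_{Largo} = 218 − 8x_{Largo} − x_{Kora} = 0, so x_{Largo} = 27.25 − 0.125x_{Kora}.
At x_{Kora} = 22: x_{Largo} = 27.25 − 0.125·22 = 24.5.

24.5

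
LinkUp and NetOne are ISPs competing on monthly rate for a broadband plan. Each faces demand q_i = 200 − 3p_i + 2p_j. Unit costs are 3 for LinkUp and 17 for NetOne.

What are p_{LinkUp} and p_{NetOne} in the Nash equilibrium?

54.875, 60.125

LinkUp's profit: π = (p_{LinkUp} − 3)(200 − 3p_{LinkUp} + 2p_{NetOne}).
∂π/∂p_{LinkUp} = 209 − 6p_{LinkUp} + 2p_{NetOne} = 0 ⇒ p_{LinkUp} = 209/6 + (1/3)p_{NetOne}.
Similarly p_{NetOne} = 251/6 + (1/3)p_{LinkUp}.
Solving the two reaction functions simultaneously: (1 − (1/3)(1/3))p_{LinkUp} = 209/6 + (1/3)·(251/6), so (8/9)p_{LinkUp} = 439/9 and p_{LinkUp} = 54.875.
Then p_{NetOne} = 251/6 + (1/3)·54.875 = 60.125.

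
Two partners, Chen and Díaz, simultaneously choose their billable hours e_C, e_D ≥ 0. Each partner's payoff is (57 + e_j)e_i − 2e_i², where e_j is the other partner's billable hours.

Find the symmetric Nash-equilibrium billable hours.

Chen's payoff is (57 + e_D)e_C − 2e_C².
∂π/∂e_C = 57 + e_D − 4e_C = 0, so e_C = 14.25 + 0.25e_D.
Setting e_C = e_D in the reaction function: e_C = 14.25 + 0.25e_C, so e_C = 14.25 / 0.75 = 19.

19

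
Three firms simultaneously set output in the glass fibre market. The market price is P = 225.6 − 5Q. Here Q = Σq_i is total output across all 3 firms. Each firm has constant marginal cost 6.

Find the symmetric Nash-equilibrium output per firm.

A representative firm's profit is π_i = q_i(225.6 − 5Q) − 6q_i, with Q = q_i + Σ_{j≠i} q_j.
First-order condition: 219.6 − 10q_i − 5Σ_{j≠i} q_j = 0.
In a symmetric equilibrium every firm chooses the same q, so Σ_{j≠i} q_j = 2q. The condition becomes 219.6 − 20q = 0, giving q = 219.6/20 = 10.98.

10.98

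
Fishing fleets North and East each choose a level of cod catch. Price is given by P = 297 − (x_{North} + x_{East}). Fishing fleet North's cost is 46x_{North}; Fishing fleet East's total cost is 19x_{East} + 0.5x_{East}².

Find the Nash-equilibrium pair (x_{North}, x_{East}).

95, 61

Fishing fleet North's profit: π = x_{North}(297 − (x_{North} + x_{East})) − 46x_{North}.
∂π/∂x_{North} = 251 − 2x_{North} − x_{East} = 0, so x_{North} = 125.5 − 0.5x_{East}.
For East: ∂π/∂x_{East} = 278 − 3x_{East} − x_{North} = 0 ⇒ x_{East} = 278/3 − (1/3)x_{North}.
Plugging x_{East} into North's best response: x_{North} = 125.5 − 0.5(278/3 − (1/3)x_{North}) ⇒ (5/6)x_{North} = 475/6, so x_{North} = 95.
Then x_{East} = 278/3 − (1/3)·95 = 61.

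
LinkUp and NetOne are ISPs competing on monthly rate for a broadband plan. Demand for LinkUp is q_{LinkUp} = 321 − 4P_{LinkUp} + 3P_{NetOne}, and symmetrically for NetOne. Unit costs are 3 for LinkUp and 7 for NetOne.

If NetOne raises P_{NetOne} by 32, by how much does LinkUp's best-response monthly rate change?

LinkUp's profit: π = (P_{LinkUp} − 3)(321 − 4P_{LinkUp} + 3P_{NetOne}).
∂π/∂P_{LinkUp} = 333 − 8P_{LinkUp} + 3P_{NetOne} = 0 ⇒ P_{LinkUp} = 41.625 + 0.375P_{NetOne}.
The reaction-function slope is 0.375, so a 32-unit rise in P_{NetOne} moves P_{LinkUp} by 0.375 × 32 = 12. LinkUp's best response rises — the actions are strategic complements.

12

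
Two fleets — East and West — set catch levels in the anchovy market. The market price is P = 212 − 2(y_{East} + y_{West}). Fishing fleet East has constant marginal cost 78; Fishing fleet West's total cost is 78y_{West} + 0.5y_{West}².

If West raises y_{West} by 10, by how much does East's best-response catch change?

Fishing fleet East's profit: π = y_{East}(212 − 2(y_{East} + y_{West})) − 78y_{East}.
∂π/∂y_{East} = 134 − 4y_{East} − 2y_{West} = 0, so y_{East} = 33.5 − 0.5y_{West}.
The reaction-function slope is −0.5, so a 10-unit rise in y_{West} moves y_{East} by −0.5 × 10 = −5. East's best response falls — the actions are strategic substitutes.

-5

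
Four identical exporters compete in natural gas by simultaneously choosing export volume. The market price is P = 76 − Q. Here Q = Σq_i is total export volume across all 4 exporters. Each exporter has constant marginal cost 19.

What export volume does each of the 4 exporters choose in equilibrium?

A representative exporter's profit is π_i = q_i(76 − Q) − 19q_i, with Q = q_i + Σ_{j≠i} q_j.
First-order condition: 57 − 2q_i − Σ_{j≠i} q_j = 0.
In a symmetric equilibrium every exporter chooses the same q, so Σ_{j≠i} q_j = 3q. The condition becomes 57 − 5q = 0, giving q = 57/5 = 11.4.

11.4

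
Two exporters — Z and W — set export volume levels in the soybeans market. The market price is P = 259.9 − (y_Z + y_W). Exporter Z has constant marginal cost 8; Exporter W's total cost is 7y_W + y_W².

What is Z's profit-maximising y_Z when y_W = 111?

70.45

Exporter Z's profit: π = y_Z(259.9 − (y_Z + y_W)) − 8y_Z.
∂π/∂y_Z = 251.9 − 2y_Z − y_W = 0, so y_Z = 125.95 − 0.5y_W.
At y_W = 111: y_Z = 125.95 − 0.5·111 = 70.45.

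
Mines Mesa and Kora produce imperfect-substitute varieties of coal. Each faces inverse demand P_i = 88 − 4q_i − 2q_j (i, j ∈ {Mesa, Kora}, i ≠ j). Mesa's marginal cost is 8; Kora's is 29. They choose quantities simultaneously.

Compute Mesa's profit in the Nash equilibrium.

Mine Mesa's profit: π = q_{Mesa}(88 − 4q_{Mesa} − 2q_{Kora}) − 8q_{Mesa}.
∂π/∂q_{Mesa} = 80 − 8q_{Mesa} − 2q_{Kora} = 0 ⇒ q_{Mesa} = 10 − 0.25q_{Kora}.
Similarly q_{Kora} = 7.375 − 0.25q_{Mesa}.
Plugging q_{Kora} into Mesa's best response: q_{Mesa} = 10 − 0.25(7.375 − 0.25q_{Mesa}) ⇒ 0.9375q_{Mesa} = 261/32, so q_{Mesa} = 8.7.
Then q_{Kora} = 7.375 − 0.25·8.7 = 5.2.
P_{Mesa} = 88 − 4·8.7 − 2·5.2 = 42.8.
Profit = (42.8 − 8)·8.7 = 302.76.

302.76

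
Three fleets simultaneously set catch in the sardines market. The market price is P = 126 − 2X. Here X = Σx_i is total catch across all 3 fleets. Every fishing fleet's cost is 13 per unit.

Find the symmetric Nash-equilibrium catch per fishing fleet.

A representative fishing fleet's profit is π_i = x_i(126 − 2X) − 13x_i, with X = x_i + Σ_{j≠i} x_j.
First-order condition: 113 − 4x_i − 2Σ_{j≠i} x_j = 0.
With identical fishing fleets, set every x_j = x: then 113 − 4x − 4x = 0, i.e. x = 113/8 = 14.125.

14.125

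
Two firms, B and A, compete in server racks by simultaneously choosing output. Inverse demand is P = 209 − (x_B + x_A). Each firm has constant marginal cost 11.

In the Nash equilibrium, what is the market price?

77

Firm B's profit: π = x_B(209 − (x_B + x_A)) − 11x_B.
∂π/∂x_B = 198 − 2x_B − x_A = 0, so x_B = 99 − 0.5x_A.
By symmetry x_A = x_B; substituting into the reaction function, 1.5x_B = 99 and x_B = 66.
Equilibrium price: P = 209 − 132 = 77.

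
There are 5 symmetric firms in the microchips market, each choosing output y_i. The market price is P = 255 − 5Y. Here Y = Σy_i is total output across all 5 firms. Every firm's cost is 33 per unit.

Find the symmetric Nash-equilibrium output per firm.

7.4

A representative firm's profit is π_i = y_i(255 − 5Y) − 33y_i, with Y = y_i + Σ_{j≠i} y_j.
First-order condition: 222 − 10y_i − 5Σ_{j≠i} y_j = 0.
In a symmetric equilibrium every firm chooses the same y, so Σ_{j≠i} y_j = 4y. The condition becomes 222 − 30y = 0, giving y = 222/30 = 7.4.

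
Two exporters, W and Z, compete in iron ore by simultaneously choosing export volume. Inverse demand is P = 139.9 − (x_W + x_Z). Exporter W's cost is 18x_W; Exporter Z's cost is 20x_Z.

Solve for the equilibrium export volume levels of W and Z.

Exporter W's profit: π = x_W(139.9 − (x_W + x_Z)) − 18x_W.
∂π/∂x_W = 121.9 − 2x_W − x_Z = 0, so x_W = 60.95 − 0.5x_Z.
By the same steps for Z: x_Z = 59.95 − 0.5x_W.
Substituting the second reaction function into the first: x_W = 60.95 − 0.5(59.95 − 0.5x_W), which gives 0.75x_W = 30.975 ⇒ x_W = 41.3.
Then x_Z = 59.95 − 0.5·41.3 = 39.3.

41.3, 39.3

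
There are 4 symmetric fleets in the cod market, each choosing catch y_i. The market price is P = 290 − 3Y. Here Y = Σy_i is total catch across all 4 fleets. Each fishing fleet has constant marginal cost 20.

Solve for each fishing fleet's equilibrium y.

18

A representative fishing fleet's profit is π_i = y_i(290 − 3Y) − 20y_i, with Y = y_i + Σ_{j≠i} y_j.
First-order condition: 270 − 6y_i − 3Σ_{j≠i} y_j = 0.
In a symmetric equilibrium every fishing fleet chooses the same y, so Σ_{j≠i} y_j = 3y. The condition becomes 270 − 15y = 0, giving y = 270/15 = 18.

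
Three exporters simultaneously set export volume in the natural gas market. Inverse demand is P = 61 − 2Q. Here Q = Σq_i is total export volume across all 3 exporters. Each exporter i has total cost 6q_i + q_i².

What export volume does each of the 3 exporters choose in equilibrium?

A representative exporter's profit is π_i = q_i(61 − 2Q) − 6q_i − q_i², with Q = q_i + Σ_{j≠i} q_j.
First-order condition: 55 − 6q_i − 2Σ_{j≠i} q_j = 0.
Imposing symmetry (q_j = q for all j) turns Σ_{j≠i} q_j into 2q, so 55 = 10q and q = 5.5.

5.5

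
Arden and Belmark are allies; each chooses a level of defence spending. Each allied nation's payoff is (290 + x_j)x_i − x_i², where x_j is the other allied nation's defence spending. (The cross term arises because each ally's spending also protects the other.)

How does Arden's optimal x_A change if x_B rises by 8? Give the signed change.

4

Arden's payoff is (290 + x_B)x_A − x_A².
∂π/∂x_A = 290 + x_B − 2x_A = 0, so x_A = 145 + 0.5x_B.
The reaction-function slope is 0.5, so an 8-unit rise in x_B moves x_A by 0.5 × 8 = 4. Arden's best response rises — the actions are strategic complements.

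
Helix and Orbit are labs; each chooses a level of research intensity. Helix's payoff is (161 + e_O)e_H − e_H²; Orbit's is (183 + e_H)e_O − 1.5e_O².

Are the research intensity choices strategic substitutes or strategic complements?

strategic complements

Expanding Helix's payoff: 161e_H + e_Oe_H − e_H².
∂π/∂e_H = 161 + e_O − 2e_H = 0, so e_H = 80.5 + 0.5e_O.
The best-response slope de_H/de_O = 0.5 > 0: the reaction function is upward-sloping, so the choices are strategic complements.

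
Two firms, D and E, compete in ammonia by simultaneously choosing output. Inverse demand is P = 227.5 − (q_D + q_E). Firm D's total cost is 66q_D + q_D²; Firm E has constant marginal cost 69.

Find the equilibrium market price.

136.5

Firm D's profit: π = q_D(227.5 − (q_D + q_E)) − 66q_D − q_D².
∂π/∂q_D = 161.5 − 4q_D − q_E = 0, so q_D = 40.375 − 0.25q_E.
For E: ∂π/∂q_E = 158.5 − 2q_E − q_D = 0 ⇒ q_E = 79.25 − 0.5q_D.
Plugging q_E into D's best response: q_D = 40.375 − 0.25(79.25 − 0.5q_D) ⇒ 0.875q_D = 20.5625, so q_D = 23.5.
Then q_E = 79.25 − 0.5·23.5 = 67.5.
Equilibrium price: P = 227.5 − 91 = 136.5.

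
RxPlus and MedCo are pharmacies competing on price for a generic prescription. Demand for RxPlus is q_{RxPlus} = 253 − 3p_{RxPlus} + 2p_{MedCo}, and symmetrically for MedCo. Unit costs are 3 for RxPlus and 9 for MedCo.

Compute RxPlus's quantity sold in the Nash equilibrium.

RxPlus's profit: π = (p_{RxPlus} − 3)(253 − 3p_{RxPlus} + 2p_{MedCo}).
∂π/∂p_{RxPlus} = 262 − 6p_{RxPlus} + 2p_{MedCo} = 0 ⇒ p_{RxPlus} = 131/3 + (1/3)p_{MedCo}.
Similarly p_{MedCo} = 140/3 + (1/3)p_{RxPlus}.
Plugging p_{MedCo} into RxPlus's best response: p_{RxPlus} = 131/3 + (1/3)(140/3 + (1/3)p_{RxPlus}) ⇒ (8/9)p_{RxPlus} = 533/9, so p_{RxPlus} = 66.625.
Then p_{MedCo} = 140/3 + (1/3)·66.625 = 68.875.
q_{RxPlus} = 253 − 3·66.625 + 2·68.875 = 190.875.

190.875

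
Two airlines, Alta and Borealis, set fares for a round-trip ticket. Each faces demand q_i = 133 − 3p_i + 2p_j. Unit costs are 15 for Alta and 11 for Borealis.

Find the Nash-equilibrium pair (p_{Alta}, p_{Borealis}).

43.75, 42.25

Alta's profit: π = (p_{Alta} − 15)(133 − 3p_{Alta} + 2p_{Borealis}).
∂π/∂p_{Alta} = 178 − 6p_{Alta} + 2p_{Borealis} = 0 ⇒ p_{Alta} = 89/3 + (1/3)p_{Borealis}.
Similarly p_{Borealis} = 83/3 + (1/3)p_{Alta}.
Plugging p_{Borealis} into Alta's best response: p_{Alta} = 89/3 + (1/3)(83/3 + (1/3)p_{Alta}) ⇒ (8/9)p_{Alta} = 350/9, so p_{Alta} = 43.75.
Then p_{Borealis} = 83/3 + (1/3)·43.75 = 42.25.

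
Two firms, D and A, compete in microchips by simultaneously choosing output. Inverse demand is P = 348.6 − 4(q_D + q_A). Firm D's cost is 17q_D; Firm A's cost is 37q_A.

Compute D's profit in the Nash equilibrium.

Firm D's profit: π = q_D(348.6 − 4(q_D + q_A)) − 17q_D.
∂π/∂q_D = 331.6 − 8q_D − 4q_A = 0, so q_D = 41.45 − 0.5q_A.
By the same steps for A: q_A = 38.95 − 0.5q_D.
Substituting the second reaction function into the first: q_D = 41.45 − 0.5(38.95 − 0.5q_D), which gives 0.75q_D = 21.975 ⇒ q_D = 29.3.
Then q_A = 38.95 − 0.5·29.3 = 24.3.
Price P = 348.6 − 4·53.6 = 134.2.
D's profit: (134.2 − 17)·29.3 = 3433.96.

3433.96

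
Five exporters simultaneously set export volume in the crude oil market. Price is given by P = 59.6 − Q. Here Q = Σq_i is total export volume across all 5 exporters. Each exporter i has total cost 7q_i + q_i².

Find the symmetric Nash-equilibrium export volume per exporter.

A representative exporter's profit is π_i = q_i(59.6 − Q) − 7q_i − q_i², with Q = q_i + Σ_{j≠i} q_j.
First-order condition: 52.6 − 4q_i − Σ_{j≠i} q_j = 0.
With identical exporters, set every q_j = q: then 52.6 − 4q − 4q = 0, i.e. q = 52.6/8 = 6.575.

6.575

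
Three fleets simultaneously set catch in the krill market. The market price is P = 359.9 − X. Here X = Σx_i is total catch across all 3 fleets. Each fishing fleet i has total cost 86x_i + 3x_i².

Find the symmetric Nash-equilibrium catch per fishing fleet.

27.39

A representative fishing fleet's profit is π_i = x_i(359.9 − X) − 86x_i − 3x_i², with X = x_i + Σ_{j≠i} x_j.
First-order condition: 273.9 − 8x_i − Σ_{j≠i} x_j = 0.
In a symmetric equilibrium every fishing fleet chooses the same x, so Σ_{j≠i} x_j = 2x. The condition becomes 273.9 − 10x = 0, giving x = 273.9/10 = 27.39.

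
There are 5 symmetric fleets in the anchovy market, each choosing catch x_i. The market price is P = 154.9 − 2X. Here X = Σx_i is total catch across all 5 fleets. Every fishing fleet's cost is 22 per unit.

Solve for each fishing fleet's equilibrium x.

A representative fishing fleet's profit is π_i = x_i(154.9 − 2X) − 22x_i, with X = x_i + Σ_{j≠i} x_j.
First-order condition: 132.9 − 4x_i − 2Σ_{j≠i} x_j = 0.
With identical fishing fleets, set every x_j = x: then 132.9 − 4x − 8x = 0, i.e. x = 132.9/12 = 11.075.

11.075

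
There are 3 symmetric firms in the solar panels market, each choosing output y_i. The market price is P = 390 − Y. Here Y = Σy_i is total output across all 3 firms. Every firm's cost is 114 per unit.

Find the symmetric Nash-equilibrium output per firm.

69

A representative firm's profit is π_i = y_i(390 − Y) − 114y_i, with Y = y_i + Σ_{j≠i} y_j.
First-order condition: 276 − 2y_i − Σ_{j≠i} y_j = 0.
Imposing symmetry (y_j = y for all j) turns Σ_{j≠i} y_j into 2y, so 276 = 4y and y = 69.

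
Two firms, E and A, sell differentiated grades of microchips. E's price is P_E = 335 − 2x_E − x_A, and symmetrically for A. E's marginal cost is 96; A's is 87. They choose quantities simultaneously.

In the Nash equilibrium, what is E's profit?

4455.68

Firm E's profit: π = x_E(335 − 2x_E − x_A) − 96x_E.
∂π/∂x_E = 239 − 4x_E − x_A = 0 ⇒ x_E = 59.75 − 0.25x_A.
Similarly x_A = 62 − 0.25x_E.
Plugging x_A into E's best response: x_E = 59.75 − 0.25(62 − 0.25x_E) ⇒ 0.9375x_E = 44.25, so x_E = 47.2.
Then x_A = 62 − 0.25·47.2 = 50.2.
P_E = 335 − 2·47.2 − 50.2 = 190.4.
Profit = (190.4 − 96)·47.2 = 4455.68.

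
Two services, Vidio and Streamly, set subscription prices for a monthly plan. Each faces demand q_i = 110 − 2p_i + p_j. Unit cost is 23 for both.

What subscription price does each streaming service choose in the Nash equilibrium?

Vidio's profit: π = (p_{Vidio} − 23)(110 − 2p_{Vidio} + p_{Streamly}).
∂π/∂p_{Vidio} = 156 − 4p_{Vidio} + p_{Streamly} = 0 ⇒ p_{Vidio} = 39 + 0.25p_{Streamly}.
The game is symmetric, so in equilibrium p_{Streamly} = p_{Vidio}: the reaction function gives 0.75p_{Vidio} = 39, hence p_{Vidio} = 52.

52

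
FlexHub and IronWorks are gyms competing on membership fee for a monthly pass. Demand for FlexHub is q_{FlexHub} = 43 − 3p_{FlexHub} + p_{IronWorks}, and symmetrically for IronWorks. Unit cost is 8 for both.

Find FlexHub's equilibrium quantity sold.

16.2

FlexHub's profit: π = (p_{FlexHub} − 8)(43 − 3p_{FlexHub} + p_{IronWorks}).
∂π/∂p_{FlexHub} = 67 − 6p_{FlexHub} + p_{IronWorks} = 0 ⇒ p_{FlexHub} = 67/6 + (1/6)p_{IronWorks}.
By symmetry p_{IronWorks} = p_{FlexHub}; substituting into the reaction function, (5/6)p_{FlexHub} = 67/6 and p_{FlexHub} = 13.4.
q_{FlexHub} = 43 − 3·13.4 + 13.4 = 16.2.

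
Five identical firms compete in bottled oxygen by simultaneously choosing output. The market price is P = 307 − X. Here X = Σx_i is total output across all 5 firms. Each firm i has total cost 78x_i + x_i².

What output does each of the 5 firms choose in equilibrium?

A representative firm's profit is π_i = x_i(307 − X) − 78x_i − x_i², with X = x_i + Σ_{j≠i} x_j.
First-order condition: 229 − 4x_i − Σ_{j≠i} x_j = 0.
With identical firms, set every x_j = x: then 229 − 4x − 4x = 0, i.e. x = 229/8 = 28.625.

28.625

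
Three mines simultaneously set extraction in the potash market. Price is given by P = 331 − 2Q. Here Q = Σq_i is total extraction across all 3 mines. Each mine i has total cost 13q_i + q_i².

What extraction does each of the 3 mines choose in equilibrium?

31.8

A representative mine's profit is π_i = q_i(331 − 2Q) − 13q_i − q_i², with Q = q_i + Σ_{j≠i} q_j.
First-order condition: 318 − 6q_i − 2Σ_{j≠i} q_j = 0.
Imposing symmetry (q_j = q for all j) turns Σ_{j≠i} q_j into 2q, so 318 = 10q and q = 31.8.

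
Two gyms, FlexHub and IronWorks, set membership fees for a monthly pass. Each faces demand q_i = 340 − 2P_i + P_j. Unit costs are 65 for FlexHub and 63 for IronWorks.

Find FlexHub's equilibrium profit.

FlexHub's profit: π = (P_{FlexHub} − 65)(340 − 2P_{FlexHub} + P_{IronWorks}).
∂π/∂P_{FlexHub} = 470 − 4P_{FlexHub} + P_{IronWorks} = 0 ⇒ P_{FlexHub} = 117.5 + 0.25P_{IronWorks}.
Similarly P_{IronWorks} = 116.5 + 0.25P_{FlexHub}.
Plugging P_{IronWorks} into FlexHub's best response: P_{FlexHub} = 117.5 + 0.25(116.5 + 0.25P_{FlexHub}) ⇒ 0.9375P_{FlexHub} = 146.625, so P_{FlexHub} = 156.4.
Then P_{IronWorks} = 116.5 + 0.25·156.4 = 155.6.
q_{FlexHub} = 340 − 2·156.4 + 155.6 = 182.8.
Profit = (156.4 − 65)·182.8 = 16707.92.

16707.92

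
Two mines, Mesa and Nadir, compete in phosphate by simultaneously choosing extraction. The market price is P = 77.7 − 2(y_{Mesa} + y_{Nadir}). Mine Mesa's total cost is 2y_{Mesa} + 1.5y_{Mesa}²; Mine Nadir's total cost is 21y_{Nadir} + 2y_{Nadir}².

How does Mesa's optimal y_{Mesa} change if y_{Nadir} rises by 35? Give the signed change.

Mine Mesa's profit: π = y_{Mesa}(77.7 − 2(y_{Mesa} + y_{Nadir})) − 2y_{Mesa} − 1.5y_{Mesa}².
∂π/∂y_{Mesa} = 75.7 − 7y_{Mesa} − 2y_{Nadir} = 0, so y_{Mesa} = 757/70 − (2/7)y_{Nadir}.
The reaction-function slope is −2/7, so a 35-unit rise in y_{Nadir} moves y_{Mesa} by −2/7 × 35 = −10. Mesa's best response falls — the actions are strategic substitutes.

-10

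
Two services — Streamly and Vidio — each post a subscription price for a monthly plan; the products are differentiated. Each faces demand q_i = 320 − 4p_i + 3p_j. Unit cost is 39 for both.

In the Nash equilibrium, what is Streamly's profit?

Streamly's profit: π = (p_{Streamly} − 39)(320 − 4p_{Streamly} + 3p_{Vidio}).
∂π/∂p_{Streamly} = 476 − 8p_{Streamly} + 3p_{Vidio} = 0 ⇒ p_{Streamly} = 59.5 + 0.375p_{Vidio}.
By symmetry p_{Vidio} = p_{Streamly}; substituting into the reaction function, 0.625p_{Streamly} = 59.5 and p_{Streamly} = 95.2.
q_{Streamly} = 320 − 4·95.2 + 3·95.2 = 224.8.
Profit = (95.2 − 39)·224.8 = 12633.76.

12633.76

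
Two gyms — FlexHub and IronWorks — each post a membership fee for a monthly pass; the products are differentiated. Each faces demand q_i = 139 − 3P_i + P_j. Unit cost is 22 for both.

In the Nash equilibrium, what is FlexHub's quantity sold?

57

FlexHub's profit: π = (P_{FlexHub} − 22)(139 − 3P_{FlexHub} + P_{IronWorks}).
∂π/∂P_{FlexHub} = 205 − 6P_{FlexHub} + P_{IronWorks} = 0 ⇒ P_{FlexHub} = 205/6 + (1/6)P_{IronWorks}.
By symmetry P_{IronWorks} = P_{FlexHub}; substituting into the reaction function, (5/6)P_{FlexHub} = 205/6 and P_{FlexHub} = 41.
q_{FlexHub} = 139 − 3·41 + 41 = 57.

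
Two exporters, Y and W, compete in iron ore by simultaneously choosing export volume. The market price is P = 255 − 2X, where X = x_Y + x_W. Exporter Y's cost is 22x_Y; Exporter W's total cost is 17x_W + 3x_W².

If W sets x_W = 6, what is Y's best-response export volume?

55.25

Exporter Y's profit: π = x_Y(255 − 2(x_Y + x_W)) − 22x_Y.
∂π/∂x_Y = 233 − 4x_Y − 2x_W = 0, so x_Y = 58.25 − 0.5x_W.
At x_W = 6: x_Y = 58.25 − 0.5·6 = 55.25.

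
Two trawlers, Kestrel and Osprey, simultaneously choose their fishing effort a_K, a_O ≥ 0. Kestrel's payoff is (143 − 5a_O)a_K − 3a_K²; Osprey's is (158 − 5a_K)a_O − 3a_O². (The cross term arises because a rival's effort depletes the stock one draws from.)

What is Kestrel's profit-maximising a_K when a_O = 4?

Expanding Kestrel's payoff: 143a_K − 5a_Oa_K − 3a_K².
∂π/∂a_K = 143 − 5a_O − 6a_K = 0, so a_K = 143/6 − (5/6)a_O.
At a_O = 4: a_K = 143/6 − (5/6)·4 = 20.5.

20.5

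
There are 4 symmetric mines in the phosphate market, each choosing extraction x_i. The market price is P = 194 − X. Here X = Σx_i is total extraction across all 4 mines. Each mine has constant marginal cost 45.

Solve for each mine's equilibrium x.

A representative mine's profit is π_i = x_i(194 − X) − 45x_i, with X = x_i + Σ_{j≠i} x_j.
First-order condition: 149 − 2x_i − Σ_{j≠i} x_j = 0.
Imposing symmetry (x_j = x for all j) turns Σ_{j≠i} x_j into 3x, so 149 = 5x and x = 29.8.

29.8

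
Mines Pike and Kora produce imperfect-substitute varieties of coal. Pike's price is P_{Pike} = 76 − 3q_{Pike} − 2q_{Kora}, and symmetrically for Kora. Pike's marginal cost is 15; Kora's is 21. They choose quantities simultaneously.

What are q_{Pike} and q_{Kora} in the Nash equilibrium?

Mine Pike's profit: π = q_{Pike}(76 − 3q_{Pike} − 2q_{Kora}) − 15q_{Pike}.
∂π/∂q_{Pike} = 61 − 6q_{Pike} − 2q_{Kora} = 0 ⇒ q_{Pike} = 61/6 − (1/3)q_{Kora}.
Similarly q_{Kora} = 55/6 − (1/3)q_{Pike}.
Plugging q_{Kora} into Pike's best response: q_{Pike} = 61/6 − (1/3)(55/6 − (1/3)q_{Pike}) ⇒ (8/9)q_{Pike} = 64/9, so q_{Pike} = 8.
Then q_{Kora} = 55/6 − (1/3)·8 = 6.5.

8, 6.5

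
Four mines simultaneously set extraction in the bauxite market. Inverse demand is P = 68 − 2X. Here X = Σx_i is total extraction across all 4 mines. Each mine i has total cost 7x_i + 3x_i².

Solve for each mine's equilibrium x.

3.8125

A representative mine's profit is π_i = x_i(68 − 2X) − 7x_i − 3x_i², with X = x_i + Σ_{j≠i} x_j.
First-order condition: 61 − 10x_i − 2Σ_{j≠i} x_j = 0.
Imposing symmetry (x_j = x for all j) turns Σ_{j≠i} x_j into 3x, so 61 = 16x and x = 3.8125.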